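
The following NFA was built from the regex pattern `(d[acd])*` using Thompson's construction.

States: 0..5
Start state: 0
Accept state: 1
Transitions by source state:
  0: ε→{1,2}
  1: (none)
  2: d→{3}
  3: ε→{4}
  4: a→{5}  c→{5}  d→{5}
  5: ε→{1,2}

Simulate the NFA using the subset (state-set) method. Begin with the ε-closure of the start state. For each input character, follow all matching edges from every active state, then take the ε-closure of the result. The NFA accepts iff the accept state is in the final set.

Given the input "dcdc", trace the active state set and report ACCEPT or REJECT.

start: ε-closure({0}) = {0,1,2}
'd' @ 1: {3,4}
'c' @ 2: {1,2,5}  (accept∈set)
'd' @ 3: {3,4}
'c' @ 4: {1,2,5}  (accept∈set)
end set {1,2,5} — state 1 in

Answer: ACCEPT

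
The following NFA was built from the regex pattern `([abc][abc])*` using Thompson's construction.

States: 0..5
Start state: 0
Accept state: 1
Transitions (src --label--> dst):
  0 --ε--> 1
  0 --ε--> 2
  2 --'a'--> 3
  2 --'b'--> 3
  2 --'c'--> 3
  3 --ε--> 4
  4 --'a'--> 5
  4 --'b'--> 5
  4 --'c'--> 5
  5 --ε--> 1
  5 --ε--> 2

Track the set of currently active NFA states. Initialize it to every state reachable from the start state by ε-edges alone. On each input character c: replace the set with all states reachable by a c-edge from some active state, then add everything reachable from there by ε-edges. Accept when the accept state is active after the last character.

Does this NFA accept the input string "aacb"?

S₀ = ε-closure({0}) = {0,1,2}
'a' @ 1: {3,4}
'a' @ 2: {1,2,5}  ✓accept
'c' @ 3: {3,4}
'b' @ 4: {1,2,5}  ✓accept
end set {1,2,5} — state 1 in

Answer: ACCEPT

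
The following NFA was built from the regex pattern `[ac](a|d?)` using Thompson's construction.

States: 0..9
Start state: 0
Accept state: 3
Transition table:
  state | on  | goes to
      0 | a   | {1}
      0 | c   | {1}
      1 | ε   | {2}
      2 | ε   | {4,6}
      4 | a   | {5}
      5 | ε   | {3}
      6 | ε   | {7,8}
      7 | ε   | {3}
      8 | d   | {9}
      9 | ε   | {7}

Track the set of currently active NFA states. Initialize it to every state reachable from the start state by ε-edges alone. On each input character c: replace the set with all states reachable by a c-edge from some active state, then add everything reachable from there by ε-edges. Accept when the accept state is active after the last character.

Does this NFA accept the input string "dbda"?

initial (ε-close {0}): {0}
'd' @ 1: {}  — state set empty
rest 'bda' ignored (set empty)
final: {}; accept 3 not in set

Answer: REJECT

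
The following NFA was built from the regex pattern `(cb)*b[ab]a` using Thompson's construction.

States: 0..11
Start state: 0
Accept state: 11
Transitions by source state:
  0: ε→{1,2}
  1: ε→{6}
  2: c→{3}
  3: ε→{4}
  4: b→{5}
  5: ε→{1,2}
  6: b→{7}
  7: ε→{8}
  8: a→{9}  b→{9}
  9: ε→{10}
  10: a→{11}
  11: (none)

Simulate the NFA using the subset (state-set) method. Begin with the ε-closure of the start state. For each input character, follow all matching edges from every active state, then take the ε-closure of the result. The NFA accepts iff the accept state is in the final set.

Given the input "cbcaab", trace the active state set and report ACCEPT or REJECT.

S₀ = ε-closure({0}) = {0,1,2,6}
'c' @ 1: {3,4}
'b' @ 2: {1,2,5,6}
'c' @ 3: {3,4}
'a' @ 4: {}  — no active states
rest 'ab' ignored (set empty)
final: {}; accept 11 not in set

Answer: REJECT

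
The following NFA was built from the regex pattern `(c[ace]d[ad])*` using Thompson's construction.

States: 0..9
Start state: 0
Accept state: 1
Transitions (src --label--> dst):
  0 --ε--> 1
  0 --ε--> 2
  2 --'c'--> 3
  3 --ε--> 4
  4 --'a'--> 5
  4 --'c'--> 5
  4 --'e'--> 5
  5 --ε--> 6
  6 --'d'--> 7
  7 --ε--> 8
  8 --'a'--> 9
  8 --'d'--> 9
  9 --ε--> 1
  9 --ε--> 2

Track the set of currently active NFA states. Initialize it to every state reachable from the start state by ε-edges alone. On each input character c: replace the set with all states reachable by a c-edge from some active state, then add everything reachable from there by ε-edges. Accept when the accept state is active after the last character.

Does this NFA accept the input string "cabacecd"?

start: ε-closure({0}) = {0,1,2}
'c' @ 1: {3,4}
'a' @ 2: {5,6}
'b' @ 3: {}  — no active states
rest 'acecd' ignored (set empty)
end set {} — state 1 not in

Answer: REJECT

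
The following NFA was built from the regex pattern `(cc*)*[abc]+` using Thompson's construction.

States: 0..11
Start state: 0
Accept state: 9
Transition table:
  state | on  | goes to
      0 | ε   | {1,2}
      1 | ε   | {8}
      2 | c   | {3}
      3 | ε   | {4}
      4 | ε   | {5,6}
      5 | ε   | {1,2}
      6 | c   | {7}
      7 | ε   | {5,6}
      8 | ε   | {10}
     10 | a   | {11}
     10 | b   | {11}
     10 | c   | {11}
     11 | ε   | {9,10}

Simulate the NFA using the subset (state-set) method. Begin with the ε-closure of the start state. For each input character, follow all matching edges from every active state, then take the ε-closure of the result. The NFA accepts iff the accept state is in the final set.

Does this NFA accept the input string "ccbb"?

start: ε-closure({0}) = {0,1,2,8,10}
'c' @ 1: {1,2,3,4,5,6,8,9,10,11}  ✓accept
'c' @ 2: {1,2,3,4,5,6,7,8,9,10,11}  ✓accept
'b' @ 3: {9,10,11}  ✓accept
'b' @ 4: {9,10,11}  ✓accept
final: {9,10,11}; accept 9 in set

Answer: ACCEPT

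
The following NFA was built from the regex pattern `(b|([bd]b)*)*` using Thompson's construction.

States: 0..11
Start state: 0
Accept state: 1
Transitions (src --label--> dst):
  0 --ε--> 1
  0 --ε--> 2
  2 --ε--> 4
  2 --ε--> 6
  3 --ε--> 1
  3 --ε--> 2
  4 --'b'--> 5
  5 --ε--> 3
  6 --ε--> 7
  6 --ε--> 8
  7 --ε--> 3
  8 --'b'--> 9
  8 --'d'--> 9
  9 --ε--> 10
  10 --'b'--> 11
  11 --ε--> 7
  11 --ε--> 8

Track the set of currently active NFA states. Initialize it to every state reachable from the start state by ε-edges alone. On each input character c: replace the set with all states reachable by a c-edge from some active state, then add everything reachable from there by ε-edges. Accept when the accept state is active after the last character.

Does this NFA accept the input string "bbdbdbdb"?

start: ε-closure({0}) = {0,1,2,3,4,6,7,8}
'b' @ 1: {1,2,3,4,5,6,7,8,9,10}  ✓accept
'b' @ 2: {1,2,3,4,5,6,7,8,9,10,11}  ✓accept
'd' @ 3: {9,10}
'b' @ 4: {1,2,3,4,6,7,8,11}  ✓accept
'd' @ 5: {9,10}
'b' @ 6: {1,2,3,4,6,7,8,11}  ✓accept
'd' @ 7: {9,10}
'b' @ 8: {1,2,3,4,6,7,8,11}  ✓accept
final: {1,2,3,4,6,7,8,11}; accept 1 in set

Answer: ACCEPT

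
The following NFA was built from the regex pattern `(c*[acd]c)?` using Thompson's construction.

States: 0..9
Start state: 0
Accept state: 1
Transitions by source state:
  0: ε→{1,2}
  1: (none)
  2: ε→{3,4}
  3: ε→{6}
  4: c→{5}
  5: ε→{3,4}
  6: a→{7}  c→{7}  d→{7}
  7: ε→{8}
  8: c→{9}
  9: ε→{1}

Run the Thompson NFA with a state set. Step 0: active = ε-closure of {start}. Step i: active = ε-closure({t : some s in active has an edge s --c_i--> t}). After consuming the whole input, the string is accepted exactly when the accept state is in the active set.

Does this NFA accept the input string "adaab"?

Answer: REJECT

Trace:
start: ε-closure({0}) = {0,1,2,3,4,6}
'a' @ 1: {7,8}
'd' @ 2: {}  — state set empty
rest 'aab' ignored (set empty)
end set {} — state 1 not in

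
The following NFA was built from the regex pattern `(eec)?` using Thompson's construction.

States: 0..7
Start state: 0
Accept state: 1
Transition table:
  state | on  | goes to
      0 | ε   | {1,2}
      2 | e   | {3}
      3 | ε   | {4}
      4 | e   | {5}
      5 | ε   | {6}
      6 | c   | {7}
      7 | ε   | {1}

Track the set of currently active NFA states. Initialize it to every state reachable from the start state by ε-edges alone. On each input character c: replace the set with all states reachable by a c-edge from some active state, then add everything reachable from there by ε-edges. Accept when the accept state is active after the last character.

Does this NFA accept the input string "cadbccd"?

S₀ = ε-closure({0}) = {0,1,2}
'c' @ 1: {}  — dead — no transitions
rest 'adbccd' ignored (set empty)
end set {} — state 1 not in

Answer: REJECT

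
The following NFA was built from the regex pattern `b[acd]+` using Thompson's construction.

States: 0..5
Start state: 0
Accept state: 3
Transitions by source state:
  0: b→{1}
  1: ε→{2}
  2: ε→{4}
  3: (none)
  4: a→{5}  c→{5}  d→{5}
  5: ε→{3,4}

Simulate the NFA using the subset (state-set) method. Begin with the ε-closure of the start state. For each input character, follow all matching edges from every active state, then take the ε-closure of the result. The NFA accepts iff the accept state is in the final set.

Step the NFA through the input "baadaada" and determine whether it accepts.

Answer: ACCEPT

Trace:
initial (ε-close {0}): {0}
'b' @ 1: {1,2,4}
'a' @ 2: {3,4,5}  ✓accept
'a' @ 3: {3,4,5}  ✓accept
'd' @ 4: {3,4,5}  ✓accept
'a' @ 5: {3,4,5}  ✓accept
'a' @ 6: {3,4,5}  ✓accept
'd' @ 7: {3,4,5}  ✓accept
'a' @ 8: {3,4,5}  ✓accept
final: {3,4,5}; accept 3 in set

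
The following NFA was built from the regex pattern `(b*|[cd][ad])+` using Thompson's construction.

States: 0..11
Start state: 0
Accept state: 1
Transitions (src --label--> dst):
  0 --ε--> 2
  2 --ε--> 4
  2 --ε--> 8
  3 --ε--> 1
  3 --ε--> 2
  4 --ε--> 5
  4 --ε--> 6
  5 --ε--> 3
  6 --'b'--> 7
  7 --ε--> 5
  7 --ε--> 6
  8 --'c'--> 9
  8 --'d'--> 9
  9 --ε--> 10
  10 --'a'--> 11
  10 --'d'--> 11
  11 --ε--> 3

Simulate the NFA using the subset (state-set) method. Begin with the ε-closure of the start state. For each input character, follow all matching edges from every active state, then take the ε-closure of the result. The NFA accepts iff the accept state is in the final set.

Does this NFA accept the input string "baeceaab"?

Answer: REJECT

Steps:
S₀ = ε-closure({0}) = {0,1,2,3,4,5,6,8}
'b' @ 1: {1,2,3,4,5,6,7,8}  (accept∈set)
'a' @ 2: {}  — dead — no transitions
rest 'eceaab' ignored (set empty)
after full input: {}  (accept=1 not in)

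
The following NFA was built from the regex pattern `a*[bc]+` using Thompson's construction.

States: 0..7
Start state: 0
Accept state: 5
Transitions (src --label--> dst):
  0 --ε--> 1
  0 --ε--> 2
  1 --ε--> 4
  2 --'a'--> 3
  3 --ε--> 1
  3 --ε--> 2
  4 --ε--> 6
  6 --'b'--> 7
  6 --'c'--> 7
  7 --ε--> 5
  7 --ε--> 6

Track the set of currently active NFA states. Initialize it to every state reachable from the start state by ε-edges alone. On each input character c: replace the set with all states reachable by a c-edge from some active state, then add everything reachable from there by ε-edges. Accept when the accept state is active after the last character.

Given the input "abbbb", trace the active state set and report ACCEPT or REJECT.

Answer: ACCEPT

Derivation:
initial (ε-close {0}): {0,1,2,4,6}
'a' @ 1: {1,2,3,4,6}
'b' @ 2: {5,6,7}  (accept∈set)
'b' @ 3: {5,6,7}  (accept∈set)
'b' @ 4: {5,6,7}  (accept∈set)
'b' @ 5: {5,6,7}  (accept∈set)
end set {5,6,7} — state 5 in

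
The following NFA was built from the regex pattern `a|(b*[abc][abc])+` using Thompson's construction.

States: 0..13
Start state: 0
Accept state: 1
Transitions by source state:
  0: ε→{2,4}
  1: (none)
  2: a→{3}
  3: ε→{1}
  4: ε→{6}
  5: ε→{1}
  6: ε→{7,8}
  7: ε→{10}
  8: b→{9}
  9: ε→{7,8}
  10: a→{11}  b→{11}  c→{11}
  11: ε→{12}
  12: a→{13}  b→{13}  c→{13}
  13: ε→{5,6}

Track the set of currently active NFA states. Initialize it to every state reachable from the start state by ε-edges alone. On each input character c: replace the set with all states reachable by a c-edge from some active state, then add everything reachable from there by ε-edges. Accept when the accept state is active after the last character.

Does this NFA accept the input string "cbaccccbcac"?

S₀ = ε-closure({0}) = {0,2,4,6,7,8,10}
'c' @ 1: {11,12}
'b' @ 2: {1,5,6,7,8,10,13}  ✓accept
'a' @ 3: {11,12}
'c' @ 4: {1,5,6,7,8,10,13}  ✓accept
'c' @ 5: {11,12}
'c' @ 6: {1,5,6,7,8,10,13}  ✓accept
'c' @ 7: {11,12}
'b' @ 8: {1,5,6,7,8,10,13}  ✓accept
'c' @ 9: {11,12}
'a' @ 10: {1,5,6,7,8,10,13}  ✓accept
'c' @ 11: {11,12}
after full input: {11,12}  (accept=1 not in)

Answer: REJECT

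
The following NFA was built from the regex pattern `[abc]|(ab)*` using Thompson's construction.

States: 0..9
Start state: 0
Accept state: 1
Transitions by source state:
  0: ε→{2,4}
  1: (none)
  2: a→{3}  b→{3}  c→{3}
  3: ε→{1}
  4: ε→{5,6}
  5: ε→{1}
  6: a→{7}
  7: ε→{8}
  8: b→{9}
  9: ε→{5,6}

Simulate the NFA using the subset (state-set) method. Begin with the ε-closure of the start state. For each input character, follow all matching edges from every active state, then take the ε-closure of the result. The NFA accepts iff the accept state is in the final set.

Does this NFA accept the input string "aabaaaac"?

Answer: REJECT

Trace:
start: ε-closure({0}) = {0,1,2,4,5,6}
'a' @ 1: {1,3,7,8}  [accepting]
'a' @ 2: {}  — no active states
rest 'baaaac' ignored (set empty)
final: {}; accept 1 not in set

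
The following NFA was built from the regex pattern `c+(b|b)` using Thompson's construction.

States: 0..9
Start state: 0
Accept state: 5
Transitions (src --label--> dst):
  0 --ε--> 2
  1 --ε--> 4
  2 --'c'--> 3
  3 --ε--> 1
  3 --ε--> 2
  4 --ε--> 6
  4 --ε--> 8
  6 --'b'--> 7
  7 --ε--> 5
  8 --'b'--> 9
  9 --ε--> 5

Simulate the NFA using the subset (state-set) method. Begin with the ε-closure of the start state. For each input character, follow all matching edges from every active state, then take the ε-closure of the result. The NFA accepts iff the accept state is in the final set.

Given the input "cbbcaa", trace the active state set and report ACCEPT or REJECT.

initial (ε-close {0}): {0,2}
'c' @ 1: {1,2,3,4,6,8}
'b' @ 2: {5,7,9}  ✓accept
'b' @ 3: {}  — no active states
rest 'caa' ignored (set empty)
end set {} — state 5 not in

Answer: REJECT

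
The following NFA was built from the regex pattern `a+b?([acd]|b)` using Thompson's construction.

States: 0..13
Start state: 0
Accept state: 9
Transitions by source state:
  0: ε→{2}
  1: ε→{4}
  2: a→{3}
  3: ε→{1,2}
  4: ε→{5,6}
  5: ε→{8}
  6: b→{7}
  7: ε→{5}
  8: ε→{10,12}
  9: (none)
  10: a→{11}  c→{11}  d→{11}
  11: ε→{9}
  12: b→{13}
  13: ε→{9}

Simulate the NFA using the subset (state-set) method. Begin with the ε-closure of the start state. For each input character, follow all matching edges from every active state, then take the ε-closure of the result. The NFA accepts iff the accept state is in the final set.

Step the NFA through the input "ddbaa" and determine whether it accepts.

Answer: REJECT

Steps:
S₀ = ε-closure({0}) = {0,2}
'd' @ 1: {}  — no active states
rest 'dbaa' ignored (set empty)
final: {}; accept 9 not in set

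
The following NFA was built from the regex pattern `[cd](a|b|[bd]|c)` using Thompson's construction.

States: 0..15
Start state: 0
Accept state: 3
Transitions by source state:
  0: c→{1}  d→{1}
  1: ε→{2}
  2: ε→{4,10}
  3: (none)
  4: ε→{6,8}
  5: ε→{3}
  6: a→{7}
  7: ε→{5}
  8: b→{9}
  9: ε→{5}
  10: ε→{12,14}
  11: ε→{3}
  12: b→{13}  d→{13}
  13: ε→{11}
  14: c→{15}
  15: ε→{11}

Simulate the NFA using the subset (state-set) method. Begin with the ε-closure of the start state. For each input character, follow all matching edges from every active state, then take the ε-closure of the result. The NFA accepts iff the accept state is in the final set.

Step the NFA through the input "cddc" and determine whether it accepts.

Answer: REJECT

Trace:
S₀ = ε-closure({0}) = {0}
'c' @ 1: {1,2,4,6,8,10,12,14}
'd' @ 2: {3,11,13}  (accept∈set)
'd' @ 3: {}  — state set empty
rest 'c' ignored (set empty)
final: {}; accept 3 not in set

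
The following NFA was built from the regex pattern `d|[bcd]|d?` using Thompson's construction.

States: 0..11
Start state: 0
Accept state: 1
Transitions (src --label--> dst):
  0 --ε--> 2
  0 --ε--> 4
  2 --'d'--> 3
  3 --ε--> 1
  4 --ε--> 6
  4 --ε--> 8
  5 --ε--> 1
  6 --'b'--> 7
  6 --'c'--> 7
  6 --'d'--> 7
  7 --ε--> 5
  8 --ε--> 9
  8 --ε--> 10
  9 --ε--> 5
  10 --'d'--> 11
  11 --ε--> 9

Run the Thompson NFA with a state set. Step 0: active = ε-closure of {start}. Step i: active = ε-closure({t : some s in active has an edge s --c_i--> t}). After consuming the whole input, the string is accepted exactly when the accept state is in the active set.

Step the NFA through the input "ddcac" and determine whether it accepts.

Answer: REJECT

Trace:
start: ε-closure({0}) = {0,1,2,4,5,6,8,9,10}
'd' @ 1: {1,3,5,7,9,11}  ✓accept
'd' @ 2: {}  — no active states
rest 'cac' ignored (set empty)
after full input: {}  (accept=1 not in)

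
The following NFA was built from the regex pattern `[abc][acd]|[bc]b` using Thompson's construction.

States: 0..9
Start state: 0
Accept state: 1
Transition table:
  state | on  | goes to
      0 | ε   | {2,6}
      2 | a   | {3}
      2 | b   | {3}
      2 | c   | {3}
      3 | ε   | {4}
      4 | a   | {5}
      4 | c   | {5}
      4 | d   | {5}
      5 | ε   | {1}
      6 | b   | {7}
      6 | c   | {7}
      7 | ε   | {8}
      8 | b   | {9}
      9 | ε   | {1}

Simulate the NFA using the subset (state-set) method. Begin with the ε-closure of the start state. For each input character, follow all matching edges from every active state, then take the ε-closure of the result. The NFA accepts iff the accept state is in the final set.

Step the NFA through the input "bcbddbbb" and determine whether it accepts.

S₀ = ε-closure({0}) = {0,2,6}
'b' @ 1: {3,4,7,8}
'c' @ 2: {1,5}  ✓accept
'b' @ 3: {}  — no active states
rest 'ddbbb' ignored (set empty)
end set {} — state 1 not in

Answer: REJECT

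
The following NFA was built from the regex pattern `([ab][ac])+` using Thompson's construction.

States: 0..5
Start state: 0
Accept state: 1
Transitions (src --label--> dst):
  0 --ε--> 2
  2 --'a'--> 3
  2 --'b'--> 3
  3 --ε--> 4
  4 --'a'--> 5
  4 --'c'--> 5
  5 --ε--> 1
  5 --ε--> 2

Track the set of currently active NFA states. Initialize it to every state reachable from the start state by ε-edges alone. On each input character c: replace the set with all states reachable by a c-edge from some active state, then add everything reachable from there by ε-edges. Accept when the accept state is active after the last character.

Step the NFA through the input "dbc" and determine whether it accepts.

Answer: REJECT

Trace:
initial (ε-close {0}): {0,2}
'd' @ 1: {}  — state set empty
rest 'bc' ignored (set empty)
after full input: {}  (accept=1 not in)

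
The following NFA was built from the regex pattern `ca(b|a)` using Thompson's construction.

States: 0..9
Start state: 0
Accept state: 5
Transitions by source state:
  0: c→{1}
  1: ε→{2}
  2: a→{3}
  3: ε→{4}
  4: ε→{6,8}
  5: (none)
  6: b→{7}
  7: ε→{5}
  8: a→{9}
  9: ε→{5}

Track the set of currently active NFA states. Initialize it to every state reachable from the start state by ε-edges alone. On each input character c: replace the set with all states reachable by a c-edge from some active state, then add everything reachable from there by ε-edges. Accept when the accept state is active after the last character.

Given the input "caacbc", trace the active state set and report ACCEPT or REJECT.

start: ε-closure({0}) = {0}
'c' @ 1: {1,2}
'a' @ 2: {3,4,6,8}
'a' @ 3: {5,9}  ✓accept
'c' @ 4: {}  — dead — no transitions
rest 'bc' ignored (set empty)
end set {} — state 5 not in

Answer: REJECT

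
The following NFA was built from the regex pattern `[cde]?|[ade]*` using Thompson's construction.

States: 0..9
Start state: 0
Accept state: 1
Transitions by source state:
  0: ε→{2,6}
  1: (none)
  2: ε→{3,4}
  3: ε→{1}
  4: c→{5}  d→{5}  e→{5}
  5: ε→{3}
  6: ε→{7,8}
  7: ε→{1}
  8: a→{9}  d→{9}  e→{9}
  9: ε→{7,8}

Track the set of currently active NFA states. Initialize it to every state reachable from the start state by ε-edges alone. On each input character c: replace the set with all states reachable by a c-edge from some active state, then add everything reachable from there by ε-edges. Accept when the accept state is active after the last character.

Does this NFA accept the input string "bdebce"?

S₀ = ε-closure({0}) = {0,1,2,3,4,6,7,8}
'b' @ 1: {}  — no active states
rest 'debce' ignored (set empty)
final: {}; accept 1 not in set

Answer: REJECT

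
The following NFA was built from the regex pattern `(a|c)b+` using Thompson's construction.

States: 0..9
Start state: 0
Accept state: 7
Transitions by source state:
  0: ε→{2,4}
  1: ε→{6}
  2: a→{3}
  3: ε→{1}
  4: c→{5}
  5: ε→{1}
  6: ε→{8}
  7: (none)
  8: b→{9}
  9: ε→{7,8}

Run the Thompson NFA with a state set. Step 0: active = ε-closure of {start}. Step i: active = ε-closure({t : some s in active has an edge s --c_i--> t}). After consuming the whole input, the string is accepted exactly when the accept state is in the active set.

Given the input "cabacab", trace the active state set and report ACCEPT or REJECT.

Answer: REJECT

Trace:
S₀ = ε-closure({0}) = {0,2,4}
'c' @ 1: {1,5,6,8}
'a' @ 2: {}  — state set empty
rest 'bacab' ignored (set empty)
after full input: {}  (accept=7 not in)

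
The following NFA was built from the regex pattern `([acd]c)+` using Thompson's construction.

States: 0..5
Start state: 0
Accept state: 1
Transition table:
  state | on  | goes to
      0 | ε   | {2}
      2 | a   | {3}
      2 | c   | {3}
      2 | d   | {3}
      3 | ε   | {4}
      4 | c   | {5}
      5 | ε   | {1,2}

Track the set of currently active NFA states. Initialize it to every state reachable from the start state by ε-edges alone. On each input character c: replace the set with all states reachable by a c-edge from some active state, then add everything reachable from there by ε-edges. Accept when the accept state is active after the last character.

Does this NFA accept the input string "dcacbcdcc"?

Answer: REJECT

Trace:
initial (ε-close {0}): {0,2}
'd' @ 1: {3,4}
'c' @ 2: {1,2,5}  (accept∈set)
'a' @ 3: {3,4}
'c' @ 4: {1,2,5}  (accept∈set)
'b' @ 5: {}  — dead — no transitions
rest 'cdcc' ignored (set empty)
after full input: {}  (accept=1 not in)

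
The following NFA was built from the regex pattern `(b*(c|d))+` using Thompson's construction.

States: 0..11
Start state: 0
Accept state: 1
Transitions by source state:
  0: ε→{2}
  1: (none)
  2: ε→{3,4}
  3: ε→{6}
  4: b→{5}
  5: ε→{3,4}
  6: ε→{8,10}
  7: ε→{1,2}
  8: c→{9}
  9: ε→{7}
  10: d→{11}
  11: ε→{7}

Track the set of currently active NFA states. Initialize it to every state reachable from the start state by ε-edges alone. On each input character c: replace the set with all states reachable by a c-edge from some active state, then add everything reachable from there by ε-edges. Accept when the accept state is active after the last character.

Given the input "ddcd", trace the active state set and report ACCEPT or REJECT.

initial (ε-close {0}): {0,2,3,4,6,8,10}
'd' @ 1: {1,2,3,4,6,7,8,10,11}  [accepting]
'd' @ 2: {1,2,3,4,6,7,8,10,11}  [accepting]
'c' @ 3: {1,2,3,4,6,7,8,9,10}  [accepting]
'd' @ 4: {1,2,3,4,6,7,8,10,11}  [accepting]
final: {1,2,3,4,6,7,8,10,11}; accept 1 in set

Answer: ACCEPT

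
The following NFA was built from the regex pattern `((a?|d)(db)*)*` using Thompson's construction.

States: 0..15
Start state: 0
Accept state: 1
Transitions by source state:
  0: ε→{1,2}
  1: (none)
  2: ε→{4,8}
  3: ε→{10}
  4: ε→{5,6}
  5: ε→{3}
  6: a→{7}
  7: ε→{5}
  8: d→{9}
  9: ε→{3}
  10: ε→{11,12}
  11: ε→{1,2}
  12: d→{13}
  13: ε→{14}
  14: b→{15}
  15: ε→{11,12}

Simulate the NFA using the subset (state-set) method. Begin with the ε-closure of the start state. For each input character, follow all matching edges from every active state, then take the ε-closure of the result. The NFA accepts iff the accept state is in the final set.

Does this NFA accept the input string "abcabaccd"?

initial (ε-close {0}): {0,1,2,3,4,5,6,8,10,11,12}
'a' @ 1: {1,2,3,4,5,6,7,8,10,11,12}  ✓accept
'b' @ 2: {}  — no active states
rest 'cabaccd' ignored (set empty)
after full input: {}  (accept=1 not in)

Answer: REJECT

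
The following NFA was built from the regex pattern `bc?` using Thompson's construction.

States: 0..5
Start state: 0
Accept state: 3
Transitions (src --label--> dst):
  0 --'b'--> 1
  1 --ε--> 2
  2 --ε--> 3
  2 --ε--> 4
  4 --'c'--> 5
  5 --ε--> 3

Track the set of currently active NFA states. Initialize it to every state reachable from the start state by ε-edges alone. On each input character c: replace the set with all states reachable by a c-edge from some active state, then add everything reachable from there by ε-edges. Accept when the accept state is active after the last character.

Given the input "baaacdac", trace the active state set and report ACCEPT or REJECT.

Answer: REJECT

Derivation:
S₀ = ε-closure({0}) = {0}
'b' @ 1: {1,2,3,4}  ✓accept
'a' @ 2: {}  — no active states
rest 'aacdac' ignored (set empty)
end set {} — state 3 not in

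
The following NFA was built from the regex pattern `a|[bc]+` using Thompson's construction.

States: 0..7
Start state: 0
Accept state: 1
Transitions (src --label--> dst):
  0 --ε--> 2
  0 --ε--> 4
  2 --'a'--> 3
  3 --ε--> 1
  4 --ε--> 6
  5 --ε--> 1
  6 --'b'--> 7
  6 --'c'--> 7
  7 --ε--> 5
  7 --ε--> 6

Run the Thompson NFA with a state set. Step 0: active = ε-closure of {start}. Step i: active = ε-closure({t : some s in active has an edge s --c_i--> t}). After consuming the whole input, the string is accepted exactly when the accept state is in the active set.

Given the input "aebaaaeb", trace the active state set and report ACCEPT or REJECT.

Answer: REJECT

Derivation:
start: ε-closure({0}) = {0,2,4,6}
'a' @ 1: {1,3}  [accepting]
'e' @ 2: {}  — dead — no transitions
rest 'baaaeb' ignored (set empty)
end set {} — state 1 not in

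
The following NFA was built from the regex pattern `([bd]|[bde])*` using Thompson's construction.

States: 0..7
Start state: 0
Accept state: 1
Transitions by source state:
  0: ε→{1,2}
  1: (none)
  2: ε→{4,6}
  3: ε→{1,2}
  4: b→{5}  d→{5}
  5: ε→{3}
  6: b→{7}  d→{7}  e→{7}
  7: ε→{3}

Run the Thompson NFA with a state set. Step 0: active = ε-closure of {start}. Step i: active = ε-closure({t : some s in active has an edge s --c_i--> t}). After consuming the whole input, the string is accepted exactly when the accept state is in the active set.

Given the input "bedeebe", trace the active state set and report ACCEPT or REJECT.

Answer: ACCEPT

Trace:
initial (ε-close {0}): {0,1,2,4,6}
'b' @ 1: {1,2,3,4,5,6,7}  (accept∈set)
'e' @ 2: {1,2,3,4,6,7}  (accept∈set)
'd' @ 3: {1,2,3,4,5,6,7}  (accept∈set)
'e' @ 4: {1,2,3,4,6,7}  (accept∈set)
'e' @ 5: {1,2,3,4,6,7}  (accept∈set)
'b' @ 6: {1,2,3,4,5,6,7}  (accept∈set)
'e' @ 7: {1,2,3,4,6,7}  (accept∈set)
final: {1,2,3,4,6,7}; accept 1 in set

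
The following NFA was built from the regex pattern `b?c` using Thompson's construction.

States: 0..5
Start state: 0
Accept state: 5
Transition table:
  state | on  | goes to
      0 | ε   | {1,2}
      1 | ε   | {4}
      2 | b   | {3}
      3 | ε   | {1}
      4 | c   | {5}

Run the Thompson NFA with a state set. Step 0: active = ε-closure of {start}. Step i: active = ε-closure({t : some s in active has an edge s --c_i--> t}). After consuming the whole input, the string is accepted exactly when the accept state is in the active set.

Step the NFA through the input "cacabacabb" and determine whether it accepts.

start: ε-closure({0}) = {0,1,2,4}
'c' @ 1: {5}  [accepting]
'a' @ 2: {}  — dead — no transitions
rest 'cabacabb' ignored (set empty)
final: {}; accept 5 not in set

Answer: REJECT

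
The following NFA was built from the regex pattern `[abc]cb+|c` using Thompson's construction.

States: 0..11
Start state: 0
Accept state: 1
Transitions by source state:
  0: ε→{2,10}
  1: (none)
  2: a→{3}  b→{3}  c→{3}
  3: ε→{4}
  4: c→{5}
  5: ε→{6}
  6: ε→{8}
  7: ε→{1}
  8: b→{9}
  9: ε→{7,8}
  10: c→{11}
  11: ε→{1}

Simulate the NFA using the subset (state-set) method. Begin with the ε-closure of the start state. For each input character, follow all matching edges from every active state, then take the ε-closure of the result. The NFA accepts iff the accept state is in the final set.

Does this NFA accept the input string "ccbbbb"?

initial (ε-close {0}): {0,2,10}
'c' @ 1: {1,3,4,11}  [accepting]
'c' @ 2: {5,6,8}
'b' @ 3: {1,7,8,9}  [accepting]
'b' @ 4: {1,7,8,9}  [accepting]
'b' @ 5: {1,7,8,9}  [accepting]
'b' @ 6: {1,7,8,9}  [accepting]
final: {1,7,8,9}; accept 1 in set

Answer: ACCEPT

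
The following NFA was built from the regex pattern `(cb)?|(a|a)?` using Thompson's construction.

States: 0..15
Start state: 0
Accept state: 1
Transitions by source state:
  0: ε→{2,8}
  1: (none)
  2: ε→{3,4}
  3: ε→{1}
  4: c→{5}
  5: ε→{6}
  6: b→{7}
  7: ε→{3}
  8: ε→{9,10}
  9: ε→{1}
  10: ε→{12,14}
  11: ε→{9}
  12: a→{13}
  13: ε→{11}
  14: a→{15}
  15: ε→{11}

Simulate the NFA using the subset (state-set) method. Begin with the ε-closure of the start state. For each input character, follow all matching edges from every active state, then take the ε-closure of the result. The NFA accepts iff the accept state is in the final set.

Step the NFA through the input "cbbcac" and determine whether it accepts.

start: ε-closure({0}) = {0,1,2,3,4,8,9,10,12,14}
'c' @ 1: {5,6}
'b' @ 2: {1,3,7}  (accept∈set)
'b' @ 3: {}  — no active states
rest 'cac' ignored (set empty)
end set {} — state 1 not in

Answer: REJECT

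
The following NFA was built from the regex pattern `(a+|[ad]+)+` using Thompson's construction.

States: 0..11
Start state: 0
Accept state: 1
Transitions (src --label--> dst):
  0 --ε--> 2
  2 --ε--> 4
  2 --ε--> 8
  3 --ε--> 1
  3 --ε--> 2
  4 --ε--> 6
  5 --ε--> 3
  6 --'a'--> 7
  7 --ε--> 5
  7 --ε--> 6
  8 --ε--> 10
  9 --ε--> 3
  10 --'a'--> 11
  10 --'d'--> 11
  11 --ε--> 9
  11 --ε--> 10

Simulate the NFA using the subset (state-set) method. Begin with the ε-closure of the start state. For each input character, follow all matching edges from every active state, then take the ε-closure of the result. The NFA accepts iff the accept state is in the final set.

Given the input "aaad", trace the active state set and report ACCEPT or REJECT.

start: ε-closure({0}) = {0,2,4,6,8,10}
'a' @ 1: {1,2,3,4,5,6,7,8,9,10,11}  ✓accept
'a' @ 2: {1,2,3,4,5,6,7,8,9,10,11}  ✓accept
'a' @ 3: {1,2,3,4,5,6,7,8,9,10,11}  ✓accept
'd' @ 4: {1,2,3,4,6,8,9,10,11}  ✓accept
end set {1,2,3,4,6,8,9,10,11} — state 1 in

Answer: ACCEPT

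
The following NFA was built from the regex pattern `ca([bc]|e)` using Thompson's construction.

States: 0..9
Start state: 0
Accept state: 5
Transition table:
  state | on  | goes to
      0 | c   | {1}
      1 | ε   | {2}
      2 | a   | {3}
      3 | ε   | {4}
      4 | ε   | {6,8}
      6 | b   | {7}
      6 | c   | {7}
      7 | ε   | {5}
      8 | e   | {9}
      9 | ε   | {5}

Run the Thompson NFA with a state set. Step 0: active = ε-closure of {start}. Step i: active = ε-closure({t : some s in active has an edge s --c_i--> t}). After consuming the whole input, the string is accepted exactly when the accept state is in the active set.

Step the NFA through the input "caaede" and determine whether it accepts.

initial (ε-close {0}): {0}
'c' @ 1: {1,2}
'a' @ 2: {3,4,6,8}
'a' @ 3: {}  — dead — no transitions
rest 'ede' ignored (set empty)
end set {} — state 5 not in

Answer: REJECT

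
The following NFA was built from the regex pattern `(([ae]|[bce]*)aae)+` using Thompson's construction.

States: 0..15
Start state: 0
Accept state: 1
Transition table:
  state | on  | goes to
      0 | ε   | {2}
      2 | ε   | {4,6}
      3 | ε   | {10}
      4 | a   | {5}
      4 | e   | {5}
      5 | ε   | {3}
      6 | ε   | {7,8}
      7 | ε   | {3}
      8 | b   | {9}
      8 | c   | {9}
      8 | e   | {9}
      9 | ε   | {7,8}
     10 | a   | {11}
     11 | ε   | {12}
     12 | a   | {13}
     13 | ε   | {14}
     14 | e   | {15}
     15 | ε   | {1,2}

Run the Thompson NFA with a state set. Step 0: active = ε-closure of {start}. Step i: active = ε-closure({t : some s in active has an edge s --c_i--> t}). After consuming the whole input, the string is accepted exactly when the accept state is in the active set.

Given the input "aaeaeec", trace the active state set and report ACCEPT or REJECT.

Answer: REJECT

Derivation:
start: ε-closure({0}) = {0,2,3,4,6,7,8,10}
'a' @ 1: {3,5,10,11,12}
'a' @ 2: {11,12,13,14}
'e' @ 3: {1,2,3,4,6,7,8,10,15}  ✓accept
'a' @ 4: {3,5,10,11,12}
'e' @ 5: {}  — dead — no transitions
rest 'ec' ignored (set empty)
after full input: {}  (accept=1 not in)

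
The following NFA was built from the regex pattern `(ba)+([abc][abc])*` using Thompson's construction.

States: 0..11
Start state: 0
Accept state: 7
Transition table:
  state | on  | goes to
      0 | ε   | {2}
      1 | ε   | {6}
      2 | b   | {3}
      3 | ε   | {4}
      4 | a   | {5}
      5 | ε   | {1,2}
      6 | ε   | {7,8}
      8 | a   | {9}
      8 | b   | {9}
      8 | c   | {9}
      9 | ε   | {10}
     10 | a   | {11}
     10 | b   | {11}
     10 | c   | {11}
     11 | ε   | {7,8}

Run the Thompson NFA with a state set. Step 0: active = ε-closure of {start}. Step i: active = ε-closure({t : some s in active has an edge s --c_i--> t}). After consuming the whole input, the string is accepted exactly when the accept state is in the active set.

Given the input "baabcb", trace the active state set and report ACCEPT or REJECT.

initial (ε-close {0}): {0,2}
'b' @ 1: {3,4}
'a' @ 2: {1,2,5,6,7,8}  (accept∈set)
'a' @ 3: {9,10}
'b' @ 4: {7,8,11}  (accept∈set)
'c' @ 5: {9,10}
'b' @ 6: {7,8,11}  (accept∈set)
end set {7,8,11} — state 7 in

Answer: ACCEPT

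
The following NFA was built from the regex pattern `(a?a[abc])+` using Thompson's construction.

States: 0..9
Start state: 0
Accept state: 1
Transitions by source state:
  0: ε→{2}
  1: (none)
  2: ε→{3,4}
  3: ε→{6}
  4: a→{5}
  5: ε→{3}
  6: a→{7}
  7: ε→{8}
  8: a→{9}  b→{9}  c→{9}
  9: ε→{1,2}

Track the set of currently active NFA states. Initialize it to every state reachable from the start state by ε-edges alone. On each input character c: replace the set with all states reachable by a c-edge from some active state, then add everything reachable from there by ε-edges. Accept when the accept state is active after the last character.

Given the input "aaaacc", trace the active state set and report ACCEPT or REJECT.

S₀ = ε-closure({0}) = {0,2,3,4,6}
'a' @ 1: {3,5,6,7,8}
'a' @ 2: {1,2,3,4,6,7,8,9}  [accepting]
'a' @ 3: {1,2,3,4,5,6,7,8,9}  [accepting]
'a' @ 4: {1,2,3,4,5,6,7,8,9}  [accepting]
'c' @ 5: {1,2,3,4,6,9}  [accepting]
'c' @ 6: {}  — dead — no transitions
final: {}; accept 1 not in set

Answer: REJECT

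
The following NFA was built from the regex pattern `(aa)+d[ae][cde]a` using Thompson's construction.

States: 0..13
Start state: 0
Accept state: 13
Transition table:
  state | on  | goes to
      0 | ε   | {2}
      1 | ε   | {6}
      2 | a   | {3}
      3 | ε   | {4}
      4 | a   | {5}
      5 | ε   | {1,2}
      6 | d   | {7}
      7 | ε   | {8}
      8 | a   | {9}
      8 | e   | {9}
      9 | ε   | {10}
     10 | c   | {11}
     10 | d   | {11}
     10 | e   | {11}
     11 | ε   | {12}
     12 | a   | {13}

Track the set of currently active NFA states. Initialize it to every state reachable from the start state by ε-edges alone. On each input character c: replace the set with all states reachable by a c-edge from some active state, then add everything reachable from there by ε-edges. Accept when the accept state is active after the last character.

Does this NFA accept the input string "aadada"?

start: ε-closure({0}) = {0,2}
'a' @ 1: {3,4}
'a' @ 2: {1,2,5,6}
'd' @ 3: {7,8}
'a' @ 4: {9,10}
'd' @ 5: {11,12}
'a' @ 6: {13}  [accepting]
end set {13} — state 13 in

Answer: ACCEPT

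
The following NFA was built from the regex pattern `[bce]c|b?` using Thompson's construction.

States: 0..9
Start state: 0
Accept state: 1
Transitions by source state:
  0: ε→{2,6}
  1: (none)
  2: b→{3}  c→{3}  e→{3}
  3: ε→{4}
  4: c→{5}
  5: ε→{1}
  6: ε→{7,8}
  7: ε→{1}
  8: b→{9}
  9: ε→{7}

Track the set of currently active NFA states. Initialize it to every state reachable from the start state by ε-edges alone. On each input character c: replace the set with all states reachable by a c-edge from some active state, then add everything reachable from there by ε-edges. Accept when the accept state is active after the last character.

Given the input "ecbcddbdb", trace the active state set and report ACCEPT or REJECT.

Answer: REJECT

Trace:
initial (ε-close {0}): {0,1,2,6,7,8}
'e' @ 1: {3,4}
'c' @ 2: {1,5}  (accept∈set)
'b' @ 3: {}  — no active states
rest 'cddbdb' ignored (set empty)
final: {}; accept 1 not in set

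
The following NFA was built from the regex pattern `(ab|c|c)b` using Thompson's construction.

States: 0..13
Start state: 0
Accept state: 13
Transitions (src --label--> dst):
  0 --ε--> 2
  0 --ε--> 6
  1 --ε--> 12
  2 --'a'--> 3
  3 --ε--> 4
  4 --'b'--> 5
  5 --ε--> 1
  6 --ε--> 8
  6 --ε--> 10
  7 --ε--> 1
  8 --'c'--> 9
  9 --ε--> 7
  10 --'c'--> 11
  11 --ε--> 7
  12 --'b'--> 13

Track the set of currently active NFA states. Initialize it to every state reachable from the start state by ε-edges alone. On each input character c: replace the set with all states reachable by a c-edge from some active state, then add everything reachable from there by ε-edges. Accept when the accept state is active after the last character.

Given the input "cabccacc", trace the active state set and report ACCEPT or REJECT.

initial (ε-close {0}): {0,2,6,8,10}
'c' @ 1: {1,7,9,11,12}
'a' @ 2: {}  — state set empty
rest 'bccacc' ignored (set empty)
end set {} — state 13 not in

Answer: REJECT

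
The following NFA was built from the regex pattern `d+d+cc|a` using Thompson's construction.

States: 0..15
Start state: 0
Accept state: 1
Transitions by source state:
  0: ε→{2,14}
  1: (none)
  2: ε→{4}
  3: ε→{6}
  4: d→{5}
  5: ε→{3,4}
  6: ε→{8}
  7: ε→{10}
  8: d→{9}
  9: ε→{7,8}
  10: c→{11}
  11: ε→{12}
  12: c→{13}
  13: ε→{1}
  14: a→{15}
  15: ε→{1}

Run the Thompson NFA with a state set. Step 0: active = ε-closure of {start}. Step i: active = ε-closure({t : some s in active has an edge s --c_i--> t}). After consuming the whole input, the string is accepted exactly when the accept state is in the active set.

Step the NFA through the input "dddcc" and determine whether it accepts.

initial (ε-close {0}): {0,2,4,14}
'd' @ 1: {3,4,5,6,8}
'd' @ 2: {3,4,5,6,7,8,9,10}
'd' @ 3: {3,4,5,6,7,8,9,10}
'c' @ 4: {11,12}
'c' @ 5: {1,13}  ✓accept
final: {1,13}; accept 1 in set

Answer: ACCEPT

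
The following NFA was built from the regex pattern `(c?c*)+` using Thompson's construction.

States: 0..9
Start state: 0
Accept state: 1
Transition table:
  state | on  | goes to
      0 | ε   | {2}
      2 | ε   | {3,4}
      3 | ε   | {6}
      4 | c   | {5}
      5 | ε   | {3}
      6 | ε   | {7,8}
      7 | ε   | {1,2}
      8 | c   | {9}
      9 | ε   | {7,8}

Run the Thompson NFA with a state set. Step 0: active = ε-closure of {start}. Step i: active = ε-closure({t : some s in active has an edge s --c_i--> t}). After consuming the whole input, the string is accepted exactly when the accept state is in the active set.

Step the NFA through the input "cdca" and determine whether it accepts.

Answer: REJECT

Steps:
start: ε-closure({0}) = {0,1,2,3,4,6,7,8}
'c' @ 1: {1,2,3,4,5,6,7,8,9}  [accepting]
'd' @ 2: {}  — dead — no transitions
rest 'ca' ignored (set empty)
after full input: {}  (accept=1 not in)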